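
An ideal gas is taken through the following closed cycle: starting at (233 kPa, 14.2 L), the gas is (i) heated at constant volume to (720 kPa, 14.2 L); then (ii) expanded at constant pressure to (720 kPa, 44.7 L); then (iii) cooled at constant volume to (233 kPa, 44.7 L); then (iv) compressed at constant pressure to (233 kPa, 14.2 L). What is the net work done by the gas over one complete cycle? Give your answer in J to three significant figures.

W_net ≈ 14900 J

Constant-volume legs do no work.
W(ii) = (720)(44.7 − 14.2) = 21960 J; W(iv) = (233)(14.2 − 44.7) = -7107 J.
W_net = 21960 − 7107 = 14854 J (the clockwise enclosed area).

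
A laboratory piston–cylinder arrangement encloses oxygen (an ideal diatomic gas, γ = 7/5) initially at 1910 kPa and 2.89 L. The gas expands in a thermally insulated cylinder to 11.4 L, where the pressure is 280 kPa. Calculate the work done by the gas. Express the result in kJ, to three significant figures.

W ≈ 5.82 kJ

Adiabatic: W = (P₁V₁ − P₂V₂)/(γ − 1) with γ = 7/5.
P₁V₁ = 5520 J, P₂V₂ = 3192 J.
W = (5520 − 3192) / 0.4 = 5820 J.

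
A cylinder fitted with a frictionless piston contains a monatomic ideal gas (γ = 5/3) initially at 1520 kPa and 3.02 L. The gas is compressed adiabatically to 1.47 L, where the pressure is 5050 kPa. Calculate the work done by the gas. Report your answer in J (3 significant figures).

Adiabatic: W = (P₁V₁ − P₂V₂)/(γ − 1) with γ = 5/3.
P₁V₁ = 4590 J, P₂V₂ = 7424 J.
W = (4590 − 7424) / 0.6667 = -4250 J.

W ≈ -4250 J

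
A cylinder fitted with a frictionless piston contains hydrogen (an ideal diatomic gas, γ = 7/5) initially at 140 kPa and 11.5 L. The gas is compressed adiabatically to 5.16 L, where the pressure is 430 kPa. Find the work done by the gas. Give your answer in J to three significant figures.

W ≈ -1520 J

Adiabatic: W = (P₁V₁ − P₂V₂)/(γ − 1) with γ = 7/5.
P₁V₁ = 1610 J, P₂V₂ = 2219 J.
W = (1610 − 2219) / 0.4 = -1522 J.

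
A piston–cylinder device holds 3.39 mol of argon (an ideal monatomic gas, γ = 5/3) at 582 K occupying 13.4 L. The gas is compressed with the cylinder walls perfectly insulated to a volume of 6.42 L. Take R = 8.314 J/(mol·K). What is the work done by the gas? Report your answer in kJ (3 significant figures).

Adiabatic: TV^(γ−1) = const with γ = 5/3.
T₂ = T₁ (V₁/V₂)^(γ−1) = 582 × (13.4/6.42)^0.667 = 582 × 1.633 = 950.5 K.
W_by = nCᵥ(T₁ − T₂) = (3.39)(12.47)(582 − 950.5) = -15581 J.

W ≈ -15.6 kJ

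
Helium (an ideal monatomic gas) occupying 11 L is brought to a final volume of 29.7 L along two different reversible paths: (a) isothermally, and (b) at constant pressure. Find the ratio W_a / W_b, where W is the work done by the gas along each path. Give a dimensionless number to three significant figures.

W_a / W_b ≈ 0.584

Path (a) isothermal: W = P₁V₁ ln(V₂/V₁) → W_a/(P₁V₁) = 0.9933.
Path (b) isobaric: W = P₁(V₂ − V₁) → W_b/(P₁V₁) = 1.7.
W_a / W_b = 0.9933 / 1.7 = 0.5843.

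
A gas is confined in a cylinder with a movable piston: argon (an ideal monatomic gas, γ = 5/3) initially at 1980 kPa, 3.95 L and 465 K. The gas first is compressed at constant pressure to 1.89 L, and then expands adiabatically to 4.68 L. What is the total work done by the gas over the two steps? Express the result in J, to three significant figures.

Step 1 (isobaric): W = PΔV = (1980 kPa)(1.89 − 3.95 L) = -4079 J.
After step 1: P = 1980 kPa, V = 1.89 L, T = 222.5 K.
Step 2 (adiabatic): W = (P₁V₁ − P₂V₂)/(γ−1) = (3742 − 2045)/0.667 = 2546 J.
W_total = -4079 + 2546 = -1532 J.

W_total ≈ -1530 J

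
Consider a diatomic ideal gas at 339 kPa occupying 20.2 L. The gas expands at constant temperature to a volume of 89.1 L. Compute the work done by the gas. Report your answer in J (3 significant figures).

W ≈ 10200 J

Isothermal: W = nRT ln(V₂/V₁) = P₁V₁ ln(V₂/V₁).
P₁V₁ = (339 kPa)(20.2 L) = 6848 J.
W = 6848 × ln(89.1/20.2) = 6848 × 1.484
W_by_gas = 10163 J.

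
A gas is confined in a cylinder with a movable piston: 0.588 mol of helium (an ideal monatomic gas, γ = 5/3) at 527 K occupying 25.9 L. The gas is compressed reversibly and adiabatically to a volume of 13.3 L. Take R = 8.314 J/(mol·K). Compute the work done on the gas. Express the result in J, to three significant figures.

Adiabatic: TV^(γ−1) = const with γ = 5/3.
T₂ = T₁ (V₁/V₂)^(γ−1) = 527 × (25.9/13.3)^0.667 = 527 × 1.559 = 821.8 K.
W_by = nCᵥ(T₁ − T₂) = (0.588)(12.47)(527 − 821.8) = -2162 J.
Work on gas = −W_by = 2162 J.

W ≈ 2160 J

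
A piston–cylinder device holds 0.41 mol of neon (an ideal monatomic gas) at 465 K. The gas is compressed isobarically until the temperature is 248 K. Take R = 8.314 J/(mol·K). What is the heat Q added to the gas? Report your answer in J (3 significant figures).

Isobaric: W = nRΔT = (0.41)(8.314)(-217) = -739.7 J.
ΔU = nCᵥΔT with Cᵥ = 3R/2: ΔU = (0.41)(12.47)(-217) = -1110 J.
Q = ΔU + W = -1110 − 739.7 = -1849 J.

Q ≈ -1850 J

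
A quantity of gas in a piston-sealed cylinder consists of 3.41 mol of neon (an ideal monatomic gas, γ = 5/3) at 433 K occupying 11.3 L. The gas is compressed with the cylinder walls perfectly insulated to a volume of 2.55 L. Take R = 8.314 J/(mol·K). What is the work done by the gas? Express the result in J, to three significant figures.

Adiabatic: TV^(γ−1) = const with γ = 5/3.
T₂ = T₁ (V₁/V₂)^(γ−1) = 433 × (11.3/2.55)^0.667 = 433 × 2.698 = 1168 K.
W_by = nCᵥ(T₁ − T₂) = (3.41)(12.47)(433 − 1168) = -31265 J.

W ≈ -31300 J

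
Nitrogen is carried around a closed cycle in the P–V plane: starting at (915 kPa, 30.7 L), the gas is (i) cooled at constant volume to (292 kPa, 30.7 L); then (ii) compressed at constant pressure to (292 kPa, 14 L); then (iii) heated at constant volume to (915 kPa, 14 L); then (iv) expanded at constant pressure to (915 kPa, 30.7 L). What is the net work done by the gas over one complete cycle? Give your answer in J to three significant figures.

Constant-volume legs do no work.
W(ii) = (292)(14 − 30.7) = -4876 J; W(iv) = (915)(30.7 − 14) = 15280 J.
W_net = -4876 + 15280 = 10404 J (the clockwise enclosed area).

W_net ≈ 10400 J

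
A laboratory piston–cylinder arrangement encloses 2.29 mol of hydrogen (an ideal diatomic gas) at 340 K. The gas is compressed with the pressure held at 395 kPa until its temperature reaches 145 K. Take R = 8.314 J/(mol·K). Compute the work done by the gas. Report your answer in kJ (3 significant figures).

Isobaric: W = P ΔV = nR ΔT.
W = (2.29)(8.314)(145 − 340) = -3713 J.

W ≈ -3.71 kJ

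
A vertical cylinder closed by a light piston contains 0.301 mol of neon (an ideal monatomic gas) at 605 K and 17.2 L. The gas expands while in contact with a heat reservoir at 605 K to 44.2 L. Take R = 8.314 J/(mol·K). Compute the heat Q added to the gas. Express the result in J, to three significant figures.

Isothermal ⇒ ΔU = 0, so Q = W = nRT ln(V₂/V₁).
Q = (0.301)(8.314)(605) ln(44.2/17.2) = 1514 × 0.9438 = 1429 J.

Q ≈ 1430 J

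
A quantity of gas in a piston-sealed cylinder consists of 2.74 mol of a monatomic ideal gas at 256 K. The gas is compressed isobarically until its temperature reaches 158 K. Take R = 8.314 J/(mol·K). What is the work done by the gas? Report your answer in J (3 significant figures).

Isobaric: W = P ΔV = nR ΔT.
W = (2.74)(8.314)(158 − 256) = -2232 J.

W ≈ -2230 J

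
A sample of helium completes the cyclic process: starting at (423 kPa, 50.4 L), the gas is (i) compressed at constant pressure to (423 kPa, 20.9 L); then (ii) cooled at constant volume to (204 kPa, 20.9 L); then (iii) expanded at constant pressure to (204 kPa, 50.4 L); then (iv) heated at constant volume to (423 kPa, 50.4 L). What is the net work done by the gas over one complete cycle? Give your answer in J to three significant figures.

W_net ≈ -6460 J

Constant-volume legs do no work.
W(i) = (423)(20.9 − 50.4) = -12478 J; W(iii) = (204)(50.4 − 20.9) = 6018 J.
W_net = -12478 + 6018 = -6460 J (the counter-clockwise enclosed area).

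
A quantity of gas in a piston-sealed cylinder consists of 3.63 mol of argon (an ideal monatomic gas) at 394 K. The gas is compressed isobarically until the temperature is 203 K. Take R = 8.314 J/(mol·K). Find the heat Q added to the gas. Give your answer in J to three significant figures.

Q ≈ -14400 J

Isobaric: W = nRΔT = (3.63)(8.314)(-191) = -5764 J.
ΔU = nCᵥΔT with Cᵥ = 3R/2: ΔU = (3.63)(12.47)(-191) = -8647 J.
Q = ΔU + W = -8647 − 5764 = -14411 J.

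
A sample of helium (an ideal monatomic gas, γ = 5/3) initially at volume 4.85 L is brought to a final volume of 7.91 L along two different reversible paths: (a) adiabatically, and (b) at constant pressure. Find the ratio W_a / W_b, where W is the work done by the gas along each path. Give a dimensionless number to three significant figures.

W_a / W_b ≈ 0.662

Path (a) adiabatic: W = P₁V₁(1 − (V₁/V₂)^(γ−1))/(γ−1) → W_a/(P₁V₁) = 0.4174.
Path (b) isobaric: W = P₁(V₂ − V₁) → W_b/(P₁V₁) = 0.6309.
W_a / W_b = 0.4174 / 0.6309 = 0.6616.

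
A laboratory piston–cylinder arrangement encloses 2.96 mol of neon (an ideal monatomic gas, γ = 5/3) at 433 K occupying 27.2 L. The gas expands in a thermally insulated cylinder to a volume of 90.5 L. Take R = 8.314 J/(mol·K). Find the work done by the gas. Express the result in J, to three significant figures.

W ≈ 8810 J

Adiabatic: TV^(γ−1) = const with γ = 5/3.
T₂ = T₁ (V₁/V₂)^(γ−1) = 433 × (27.2/90.5)^0.667 = 433 × 0.4487 = 194.3 K.
W_by = nCᵥ(T₁ − T₂) = (2.96)(12.47)(433 − 194.3) = 8812 J.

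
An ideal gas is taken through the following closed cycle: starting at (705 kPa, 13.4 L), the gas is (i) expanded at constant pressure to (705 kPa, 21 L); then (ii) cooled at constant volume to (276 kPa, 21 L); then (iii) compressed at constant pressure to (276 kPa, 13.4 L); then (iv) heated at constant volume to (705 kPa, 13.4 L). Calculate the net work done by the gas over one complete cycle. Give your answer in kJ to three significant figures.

Constant-volume legs do no work.
W(i) = (705)(21 − 13.4) = 5358 J; W(iii) = (276)(13.4 − 21) = -2098 J.
W_net = 5358 − 2098 = 3260 J (the clockwise enclosed area).

W_net ≈ 3.26 kJ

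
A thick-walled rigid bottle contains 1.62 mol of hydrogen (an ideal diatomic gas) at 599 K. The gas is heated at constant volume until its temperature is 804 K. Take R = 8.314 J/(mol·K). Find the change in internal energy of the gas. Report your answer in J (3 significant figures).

Constant volume ⇒ W = 0, so Q = ΔU = nCᵥΔT with Cᵥ = 5R/2 = 20.79 J/(mol·K).
ΔU = (1.62)(20.79)(804 − 599) = 6903 J.

ΔU ≈ 6900 J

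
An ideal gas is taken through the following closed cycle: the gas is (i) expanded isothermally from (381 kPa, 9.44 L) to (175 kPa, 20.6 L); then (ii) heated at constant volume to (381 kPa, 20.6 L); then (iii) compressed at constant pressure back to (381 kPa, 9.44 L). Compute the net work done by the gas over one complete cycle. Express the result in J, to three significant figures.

Leg (i): W = PᵢVᵢ ln(V_f/Vᵢ) = (3597) ln(20.6/9.44) = 2807 J.
Leg (ii): W = 0.
Leg (iii): W = PΔV = (381)(9.44 − 20.6) = -4252 J.
W_net = 2807 − 4252 = -1445 J.

W_net ≈ -1450 J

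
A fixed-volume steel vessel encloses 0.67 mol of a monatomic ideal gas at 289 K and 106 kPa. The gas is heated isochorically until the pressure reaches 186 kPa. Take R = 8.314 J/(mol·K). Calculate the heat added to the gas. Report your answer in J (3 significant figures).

Constant volume ⇒ W = 0, so Q = ΔU = nCᵥΔT with Cᵥ = 3R/2 = 12.47 J/(mol·K).
At constant V, T₂/T₁ = P₂/P₁ ⇒ ΔT = T₁(P₂/P₁ − 1) = 289·(186/106 − 1) = 218.1 K.
ΔU = (0.67)(12.47)(218.1) = 1822 J.

Q ≈ 1820 J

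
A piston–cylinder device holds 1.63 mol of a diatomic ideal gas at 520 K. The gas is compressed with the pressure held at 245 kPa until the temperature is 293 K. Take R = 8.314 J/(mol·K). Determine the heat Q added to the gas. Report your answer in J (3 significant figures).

Isobaric: W = nRΔT = (1.63)(8.314)(-227) = -3076 J.
ΔU = nCᵥΔT with Cᵥ = 5R/2: ΔU = (1.63)(20.79)(-227) = -7691 J.
Q = ΔU + W = -7691 − 3076 = -10767 J.

Q ≈ -10800 J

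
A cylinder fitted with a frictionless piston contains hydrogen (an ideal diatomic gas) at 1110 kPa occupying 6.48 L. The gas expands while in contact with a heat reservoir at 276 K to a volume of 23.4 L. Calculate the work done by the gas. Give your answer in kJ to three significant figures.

W ≈ 9.24 kJ

Isothermal: W = nRT ln(V₂/V₁) = P₁V₁ ln(V₂/V₁).
P₁V₁ = (1110 kPa)(6.48 L) = 7193 J.
W = 7193 × ln(23.4/6.48) = 7193 × 1.284
W_by_gas = 9236 J.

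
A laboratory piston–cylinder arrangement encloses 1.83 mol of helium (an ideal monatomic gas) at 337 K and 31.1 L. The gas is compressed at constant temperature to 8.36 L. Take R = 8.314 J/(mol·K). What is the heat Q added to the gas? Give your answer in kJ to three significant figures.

Q ≈ -6.74 kJ

Isothermal ⇒ ΔU = 0, so Q = W = nRT ln(V₂/V₁).
Q = (1.83)(8.314)(337) ln(8.36/31.1) = 5127 × -1.314 = -6736 J.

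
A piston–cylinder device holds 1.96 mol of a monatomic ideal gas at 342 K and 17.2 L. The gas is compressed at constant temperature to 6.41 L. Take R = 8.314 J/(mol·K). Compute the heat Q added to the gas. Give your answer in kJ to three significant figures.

Isothermal ⇒ ΔU = 0, so Q = W = nRT ln(V₂/V₁).
Q = (1.96)(8.314)(342) ln(6.41/17.2) = 5573 × -0.9871 = -5501 J.

Q ≈ -5.50 kJ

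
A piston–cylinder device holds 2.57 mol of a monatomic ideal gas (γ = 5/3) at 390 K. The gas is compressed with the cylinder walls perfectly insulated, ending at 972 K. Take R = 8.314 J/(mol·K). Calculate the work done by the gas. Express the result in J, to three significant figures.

Adiabatic ⇒ Q = 0, so W_by = −ΔU = nCᵥ(T₁ − T₂).
Cᵥ = 3R/2 = 12.47 J/(mol·K).
W = (2.57)(12.47)(390 − 972) = -18653 J.

W ≈ -18700 J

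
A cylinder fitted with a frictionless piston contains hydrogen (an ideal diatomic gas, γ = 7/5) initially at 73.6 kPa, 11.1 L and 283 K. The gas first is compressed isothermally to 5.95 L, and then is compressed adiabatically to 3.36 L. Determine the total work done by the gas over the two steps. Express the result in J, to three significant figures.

W_total ≈ -1030 J

Step 1 (isothermal): W = P₁V₁ ln(V₂/V₁) = (817) ln(5.95/11.1) = -509.4 J.
After step 1: P = 137.3 kPa, V = 5.95 L, T = 283 K.
Step 2 (adiabatic): W = (P₁V₁ − P₂V₂)/(γ−1) = (817 − 1027)/0.4 = -524.5 J.
W_total = -509.4 − 524.5 = -1034 J.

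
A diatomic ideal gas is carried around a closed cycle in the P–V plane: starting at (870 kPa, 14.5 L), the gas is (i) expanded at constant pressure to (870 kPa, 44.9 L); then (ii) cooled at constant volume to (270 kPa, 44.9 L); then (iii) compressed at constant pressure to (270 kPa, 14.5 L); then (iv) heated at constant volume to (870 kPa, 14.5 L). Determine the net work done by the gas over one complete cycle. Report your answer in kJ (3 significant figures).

W_net ≈ 18.2 kJ

Constant-volume legs do no work.
W(i) = (870)(44.9 − 14.5) = 26448 J; W(iii) = (270)(14.5 − 44.9) = -8208 J.
W_net = 26448 − 8208 = 18240 J (the clockwise enclosed area).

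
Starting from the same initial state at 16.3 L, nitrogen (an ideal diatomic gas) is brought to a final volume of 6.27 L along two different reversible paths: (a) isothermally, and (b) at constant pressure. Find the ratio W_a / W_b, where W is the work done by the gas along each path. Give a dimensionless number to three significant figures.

W_a / W_b ≈ 1.55

Path (a) isothermal: W = P₁V₁ ln(V₂/V₁) → W_a/(P₁V₁) = -0.9554.
Path (b) isobaric: W = P₁(V₂ − V₁) → W_b/(P₁V₁) = -0.6153.
W_a / W_b = -0.9554 / -0.6153 = 1.553.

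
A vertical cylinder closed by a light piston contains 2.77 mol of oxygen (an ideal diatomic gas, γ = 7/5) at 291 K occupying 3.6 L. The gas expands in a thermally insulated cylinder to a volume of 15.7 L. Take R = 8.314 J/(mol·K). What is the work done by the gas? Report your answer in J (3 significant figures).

Adiabatic: TV^(γ−1) = const with γ = 7/5.
T₂ = T₁ (V₁/V₂)^(γ−1) = 291 × (3.6/15.7)^0.4 = 291 × 0.5548 = 161.5 K.
W_by = nCᵥ(T₁ − T₂) = (2.77)(20.79)(291 − 161.5) = 7458 J.

W ≈ 7460 J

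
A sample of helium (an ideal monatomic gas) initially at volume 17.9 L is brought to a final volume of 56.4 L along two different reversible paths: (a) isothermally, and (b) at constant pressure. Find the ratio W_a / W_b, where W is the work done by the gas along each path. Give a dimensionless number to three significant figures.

W_a / W_b ≈ 0.534

Path (a) isothermal: W = P₁V₁ ln(V₂/V₁) → W_a/(P₁V₁) = 1.148.
Path (b) isobaric: W = P₁(V₂ − V₁) → W_b/(P₁V₁) = 2.151.
W_a / W_b = 1.148 / 2.151 = 0.5336.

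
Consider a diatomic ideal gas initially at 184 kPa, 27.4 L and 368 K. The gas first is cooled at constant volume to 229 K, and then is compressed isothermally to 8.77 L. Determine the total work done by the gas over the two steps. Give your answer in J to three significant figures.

Step 1 (isochoric): W = 0 (constant volume).
After step 1: P = 114.5 kPa (V unchanged).
Step 2 (isothermal): W = P₁V₁ ln(V₂/V₁) = (3137) ln(8.77/27.4) = -3574 J.
W_total = 0 − 3574 = -3574 J.

W_total ≈ -3570 J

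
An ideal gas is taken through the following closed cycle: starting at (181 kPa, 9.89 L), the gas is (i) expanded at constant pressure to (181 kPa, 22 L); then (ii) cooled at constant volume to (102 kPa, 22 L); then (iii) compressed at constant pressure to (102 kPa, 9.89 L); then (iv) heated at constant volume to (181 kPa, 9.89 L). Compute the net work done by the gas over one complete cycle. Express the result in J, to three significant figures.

Constant-volume legs do no work.
W(i) = (181)(22 − 9.89) = 2192 J; W(iii) = (102)(9.89 − 22) = -1235 J.
W_net = 2192 − 1235 = 956.7 J (the clockwise enclosed area).

W_net ≈ 957 J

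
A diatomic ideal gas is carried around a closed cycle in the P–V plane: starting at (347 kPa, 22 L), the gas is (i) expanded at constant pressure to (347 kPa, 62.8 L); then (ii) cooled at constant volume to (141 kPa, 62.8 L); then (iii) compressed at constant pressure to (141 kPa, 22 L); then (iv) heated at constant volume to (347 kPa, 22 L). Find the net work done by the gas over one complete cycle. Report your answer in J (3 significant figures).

W_net ≈ 8400 J

Constant-volume legs do no work.
W(i) = (347)(62.8 − 22) = 14158 J; W(iii) = (141)(22 − 62.8) = -5753 J.
W_net = 14158 − 5753 = 8405 J (the clockwise enclosed area).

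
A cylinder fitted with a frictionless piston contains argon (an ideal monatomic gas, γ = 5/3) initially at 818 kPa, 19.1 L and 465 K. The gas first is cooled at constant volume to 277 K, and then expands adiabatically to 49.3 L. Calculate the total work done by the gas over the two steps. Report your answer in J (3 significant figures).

Step 1 (isochoric): W = 0 (constant volume).
After step 1: P = 487.3 kPa (V unchanged).
Step 2 (adiabatic): W = (P₁V₁ − P₂V₂)/(γ−1) = (9307 − 4946)/0.667 = 6541 J.
W_total = 0 + 6541 = 6541 J.

W_total ≈ 6540 J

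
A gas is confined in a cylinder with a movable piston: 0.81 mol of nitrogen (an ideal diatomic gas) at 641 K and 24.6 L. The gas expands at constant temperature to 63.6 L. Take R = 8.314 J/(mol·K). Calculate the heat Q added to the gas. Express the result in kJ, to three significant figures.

Isothermal ⇒ ΔU = 0, so Q = W = nRT ln(V₂/V₁).
Q = (0.81)(8.314)(641) ln(63.6/24.6) = 4317 × 0.9499 = 4100 J.

Q ≈ 4.10 kJ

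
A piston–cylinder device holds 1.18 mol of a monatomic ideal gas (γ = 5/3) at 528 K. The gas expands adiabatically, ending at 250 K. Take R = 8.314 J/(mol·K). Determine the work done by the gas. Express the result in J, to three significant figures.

Adiabatic ⇒ Q = 0, so W_by = −ΔU = nCᵥ(T₁ − T₂).
Cᵥ = 3R/2 = 12.47 J/(mol·K).
W = (1.18)(12.47)(528 − 250) = 4091 J.

W ≈ 4090 J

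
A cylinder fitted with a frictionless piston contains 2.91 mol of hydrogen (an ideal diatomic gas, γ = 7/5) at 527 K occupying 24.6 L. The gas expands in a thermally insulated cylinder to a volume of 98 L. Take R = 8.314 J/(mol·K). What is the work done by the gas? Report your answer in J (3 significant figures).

Adiabatic: TV^(γ−1) = const with γ = 7/5.
T₂ = T₁ (V₁/V₂)^(γ−1) = 527 × (24.6/98)^0.4 = 527 × 0.5753 = 303.2 K.
W_by = nCᵥ(T₁ − T₂) = (2.91)(20.79)(527 − 303.2) = 13538 J.

W ≈ 13500 J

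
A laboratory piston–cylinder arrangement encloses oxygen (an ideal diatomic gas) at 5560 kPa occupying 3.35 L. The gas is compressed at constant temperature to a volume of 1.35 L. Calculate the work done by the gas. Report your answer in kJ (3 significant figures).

Isothermal: W = nRT ln(V₂/V₁) = P₁V₁ ln(V₂/V₁).
P₁V₁ = (5560 kPa)(3.35 L) = 18626 J.
W = 18626 × ln(1.35/3.35) = 18626 × -0.9089
W_by_gas = -16928 J.

W ≈ -16.9 kJ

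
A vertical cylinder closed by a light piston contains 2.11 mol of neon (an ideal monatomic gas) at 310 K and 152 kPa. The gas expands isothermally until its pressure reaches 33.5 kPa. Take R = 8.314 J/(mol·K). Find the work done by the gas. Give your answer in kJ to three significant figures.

W ≈ 8.22 kJ

Isothermal process: W = nRT ln(V₂/V₁) = nRT ln(P₁/P₂).
W = (2.11)(8.314)(310) × ln(152/33.5)
  = 5438 × ln(4.537) = 5438 × 1.512
W_by_gas = 8224 J.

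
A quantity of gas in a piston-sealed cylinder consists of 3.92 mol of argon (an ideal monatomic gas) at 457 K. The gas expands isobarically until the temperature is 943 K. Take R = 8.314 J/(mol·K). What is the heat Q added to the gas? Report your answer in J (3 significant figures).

Q ≈ 39600 J

Isobaric: W = nRΔT = (3.92)(8.314)(486) = 15839 J.
ΔU = nCᵥΔT with Cᵥ = 3R/2: ΔU = (3.92)(12.47)(486) = 23759 J.
Q = ΔU + W = 23759 + 15839 = 39598 J.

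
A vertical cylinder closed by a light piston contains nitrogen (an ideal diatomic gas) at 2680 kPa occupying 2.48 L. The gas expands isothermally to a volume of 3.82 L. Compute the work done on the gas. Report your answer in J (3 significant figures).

W ≈ -2870 J

Isothermal: W = nRT ln(V₂/V₁) = P₁V₁ ln(V₂/V₁).
P₁V₁ = (2680 kPa)(2.48 L) = 6646 J.
W = 6646 × ln(3.82/2.48) = 6646 × 0.432
W_by_gas = 2871 J; work on gas = −W_by = -2871 J.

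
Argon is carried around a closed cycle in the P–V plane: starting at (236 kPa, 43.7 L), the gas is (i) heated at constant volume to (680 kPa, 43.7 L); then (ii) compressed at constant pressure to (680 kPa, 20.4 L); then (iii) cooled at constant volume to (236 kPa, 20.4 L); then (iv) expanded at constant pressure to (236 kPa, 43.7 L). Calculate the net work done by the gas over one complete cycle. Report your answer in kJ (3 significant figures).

Constant-volume legs do no work.
W(ii) = (680)(20.4 − 43.7) = -15844 J; W(iv) = (236)(43.7 − 20.4) = 5499 J.
W_net = -15844 + 5499 = -10345 J (the counter-clockwise enclosed area).

W_net ≈ -10.3 kJ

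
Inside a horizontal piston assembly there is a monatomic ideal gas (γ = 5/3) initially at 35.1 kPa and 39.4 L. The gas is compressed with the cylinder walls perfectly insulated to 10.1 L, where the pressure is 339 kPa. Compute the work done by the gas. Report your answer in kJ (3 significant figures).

W ≈ -3.06 kJ

Adiabatic: W = (P₁V₁ − P₂V₂)/(γ − 1) with γ = 5/3.
P₁V₁ = 1383 J, P₂V₂ = 3424 J.
W = (1383 − 3424) / 0.6667 = -3061 J.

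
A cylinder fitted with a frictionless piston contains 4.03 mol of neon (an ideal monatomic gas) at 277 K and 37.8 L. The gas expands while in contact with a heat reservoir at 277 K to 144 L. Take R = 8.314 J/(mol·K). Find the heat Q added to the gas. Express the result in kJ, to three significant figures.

Q ≈ 12.4 kJ

Isothermal ⇒ ΔU = 0, so Q = W = nRT ln(V₂/V₁).
Q = (4.03)(8.314)(277) ln(144/37.8) = 9281 × 1.338 = 12413 J.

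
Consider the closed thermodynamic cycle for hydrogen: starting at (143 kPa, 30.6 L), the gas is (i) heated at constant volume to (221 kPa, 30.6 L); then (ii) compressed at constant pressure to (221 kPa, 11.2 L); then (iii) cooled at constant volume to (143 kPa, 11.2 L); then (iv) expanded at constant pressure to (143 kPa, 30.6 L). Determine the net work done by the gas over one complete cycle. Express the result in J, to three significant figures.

W_net ≈ -1510 J

Constant-volume legs do no work.
W(ii) = (221)(11.2 − 30.6) = -4287 J; W(iv) = (143)(30.6 − 11.2) = 2774 J.
W_net = -4287 + 2774 = -1513 J (the counter-clockwise enclosed area).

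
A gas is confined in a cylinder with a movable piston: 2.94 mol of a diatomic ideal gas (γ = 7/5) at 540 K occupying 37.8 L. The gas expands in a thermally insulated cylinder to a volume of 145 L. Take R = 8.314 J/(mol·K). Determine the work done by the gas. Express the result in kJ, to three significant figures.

Adiabatic: TV^(γ−1) = const with γ = 7/5.
T₂ = T₁ (V₁/V₂)^(γ−1) = 540 × (37.8/145)^0.4 = 540 × 0.584 = 315.4 K.
W_by = nCᵥ(T₁ − T₂) = (2.94)(20.79)(540 − 315.4) = 13726 J.

W ≈ 13.7 kJ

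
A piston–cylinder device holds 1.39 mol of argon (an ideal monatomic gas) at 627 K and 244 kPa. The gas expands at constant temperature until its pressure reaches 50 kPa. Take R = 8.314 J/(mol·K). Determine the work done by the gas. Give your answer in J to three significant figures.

W ≈ 11500 J

Isothermal process: W = nRT ln(V₂/V₁) = nRT ln(P₁/P₂).
W = (1.39)(8.314)(627) × ln(244/50)
  = 7246 × ln(4.88) = 7246 × 1.585
W_by_gas = 11486 J.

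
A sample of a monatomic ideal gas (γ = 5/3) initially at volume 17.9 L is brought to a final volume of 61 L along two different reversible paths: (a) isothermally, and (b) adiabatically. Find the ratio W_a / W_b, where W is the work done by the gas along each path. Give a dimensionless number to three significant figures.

W_a / W_b ≈ 1.46

Path (a) isothermal: W = P₁V₁ ln(V₂/V₁) → W_a/(P₁V₁) = 1.226.
Path (b) adiabatic: W = P₁V₁(1 − (V₁/V₂)^(γ−1))/(γ−1) → W_b/(P₁V₁) = 0.8376.
W_a / W_b = 1.226 / 0.8376 = 1.464.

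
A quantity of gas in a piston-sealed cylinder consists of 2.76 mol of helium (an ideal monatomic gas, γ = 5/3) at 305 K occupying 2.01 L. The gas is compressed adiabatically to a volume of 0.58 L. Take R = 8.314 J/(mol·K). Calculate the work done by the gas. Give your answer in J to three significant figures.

W ≈ -13500 J

Adiabatic: TV^(γ−1) = const with γ = 5/3.
T₂ = T₁ (V₁/V₂)^(γ−1) = 305 × (2.01/0.58)^0.667 = 305 × 2.29 = 698.5 K.
W_by = nCᵥ(T₁ − T₂) = (2.76)(12.47)(305 − 698.5) = -13543 J.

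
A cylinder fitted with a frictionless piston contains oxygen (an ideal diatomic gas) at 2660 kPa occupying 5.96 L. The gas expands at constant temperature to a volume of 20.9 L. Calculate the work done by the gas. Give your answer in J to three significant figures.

W ≈ 19900 J

Isothermal: W = nRT ln(V₂/V₁) = P₁V₁ ln(V₂/V₁).
P₁V₁ = (2660 kPa)(5.96 L) = 15854 J.
W = 15854 × ln(20.9/5.96) = 15854 × 1.255
W_by_gas = 19891 J.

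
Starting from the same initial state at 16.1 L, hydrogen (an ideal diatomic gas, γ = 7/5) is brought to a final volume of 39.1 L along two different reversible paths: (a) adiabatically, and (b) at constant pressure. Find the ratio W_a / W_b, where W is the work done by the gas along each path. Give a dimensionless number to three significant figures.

Path (a) adiabatic: W = P₁V₁(1 − (V₁/V₂)^(γ−1))/(γ−1) → W_a/(P₁V₁) = 0.7469.
Path (b) isobaric: W = P₁(V₂ − V₁) → W_b/(P₁V₁) = 1.429.
W_a / W_b = 0.7469 / 1.429 = 0.5228.

W_a / W_b ≈ 0.523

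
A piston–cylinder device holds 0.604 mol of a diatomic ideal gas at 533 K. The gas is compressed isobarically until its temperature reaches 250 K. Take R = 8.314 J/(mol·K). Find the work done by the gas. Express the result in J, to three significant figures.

Isobaric: W = P ΔV = nR ΔT.
W = (0.604)(8.314)(250 − 533) = -1421 J.

W ≈ -1420 J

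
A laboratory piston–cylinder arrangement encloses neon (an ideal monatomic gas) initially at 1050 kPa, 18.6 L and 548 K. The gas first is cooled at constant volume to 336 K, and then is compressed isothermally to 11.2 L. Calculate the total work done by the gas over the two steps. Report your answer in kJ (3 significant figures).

W_total ≈ -6.07 kJ

Step 1 (isochoric): W = 0 (constant volume).
After step 1: P = 643.8 kPa (V unchanged).
Step 2 (isothermal): W = P₁V₁ ln(V₂/V₁) = (11975) ln(11.2/18.6) = -6074 J.
W_total = 0 − 6074 = -6074 J.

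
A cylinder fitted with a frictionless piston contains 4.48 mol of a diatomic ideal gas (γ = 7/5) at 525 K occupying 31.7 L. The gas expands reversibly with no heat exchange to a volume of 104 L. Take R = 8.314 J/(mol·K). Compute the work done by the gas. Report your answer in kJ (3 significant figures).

Adiabatic: TV^(γ−1) = const with γ = 7/5.
T₂ = T₁ (V₁/V₂)^(γ−1) = 525 × (31.7/104)^0.4 = 525 × 0.6217 = 326.4 K.
W_by = nCᵥ(T₁ − T₂) = (4.48)(20.79)(525 − 326.4) = 18492 J.

W ≈ 18.5 kJ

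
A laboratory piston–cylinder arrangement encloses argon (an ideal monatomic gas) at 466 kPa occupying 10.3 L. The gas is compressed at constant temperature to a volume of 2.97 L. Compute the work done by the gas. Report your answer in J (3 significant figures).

Isothermal: W = nRT ln(V₂/V₁) = P₁V₁ ln(V₂/V₁).
P₁V₁ = (466 kPa)(10.3 L) = 4800 J.
W = 4800 × ln(2.97/10.3) = 4800 × -1.244
W_by_gas = -5969 J.

W ≈ -5970 J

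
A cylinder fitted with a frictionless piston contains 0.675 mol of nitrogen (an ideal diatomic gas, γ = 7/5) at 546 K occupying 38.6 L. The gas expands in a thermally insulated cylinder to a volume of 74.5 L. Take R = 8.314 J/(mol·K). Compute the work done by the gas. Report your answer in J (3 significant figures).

W ≈ 1770 J

Adiabatic: TV^(γ−1) = const with γ = 7/5.
T₂ = T₁ (V₁/V₂)^(γ−1) = 546 × (38.6/74.5)^0.4 = 546 × 0.7687 = 419.7 K.
W_by = nCᵥ(T₁ − T₂) = (0.675)(20.79)(546 − 419.7) = 1772 J.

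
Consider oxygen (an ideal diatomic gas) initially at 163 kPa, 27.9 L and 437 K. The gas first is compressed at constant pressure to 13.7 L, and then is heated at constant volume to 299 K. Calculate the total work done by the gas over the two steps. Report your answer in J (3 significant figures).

W_total ≈ -2310 J

Step 1 (isobaric): W = PΔV = (163 kPa)(13.7 − 27.9 L) = -2315 J.
Step 2 (isochoric): W = 0 (constant volume).
W_total = -2315 + 0 = -2315 J.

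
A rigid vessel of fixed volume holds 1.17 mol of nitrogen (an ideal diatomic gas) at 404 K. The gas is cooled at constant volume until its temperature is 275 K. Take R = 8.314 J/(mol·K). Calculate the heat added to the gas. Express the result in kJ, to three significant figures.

Constant volume ⇒ W = 0, so Q = ΔU = nCᵥΔT with Cᵥ = 5R/2 = 20.79 J/(mol·K).
ΔU = (1.17)(20.79)(275 − 404) = -3137 J.

Q ≈ -3.14 kJ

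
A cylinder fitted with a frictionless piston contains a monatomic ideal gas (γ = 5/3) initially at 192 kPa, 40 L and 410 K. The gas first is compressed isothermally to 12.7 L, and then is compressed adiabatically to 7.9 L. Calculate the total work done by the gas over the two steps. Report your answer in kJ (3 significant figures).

Step 1 (isothermal): W = P₁V₁ ln(V₂/V₁) = (7680) ln(12.7/40) = -8811 J.
After step 1: P = 604.7 kPa, V = 12.7 L, T = 410 K.
Step 2 (adiabatic): W = (P₁V₁ − P₂V₂)/(γ−1) = (7680 − 10539)/0.667 = -4289 J.
W_total = -8811 − 4289 = -13100 J.

W_total ≈ -13.1 kJ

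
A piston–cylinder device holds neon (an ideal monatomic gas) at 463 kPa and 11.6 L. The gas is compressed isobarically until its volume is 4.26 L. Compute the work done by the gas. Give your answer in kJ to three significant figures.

Isobaric: W = P ΔV.
W = (463 kPa)(4.26 − 11.6 L) = (463)(-7.34) = -3398 J.

W ≈ -3.40 kJ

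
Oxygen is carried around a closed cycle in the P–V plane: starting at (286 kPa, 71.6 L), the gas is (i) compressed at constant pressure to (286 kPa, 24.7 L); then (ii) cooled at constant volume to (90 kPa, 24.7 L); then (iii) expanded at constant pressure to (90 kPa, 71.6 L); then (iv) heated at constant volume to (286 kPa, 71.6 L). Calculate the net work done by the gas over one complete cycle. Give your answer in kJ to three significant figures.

W_net ≈ -9.19 kJ

Constant-volume legs do no work.
W(i) = (286)(24.7 − 71.6) = -13413 J; W(iii) = (90)(71.6 − 24.7) = 4221 J.
W_net = -13413 + 4221 = -9192 J (the counter-clockwise enclosed area).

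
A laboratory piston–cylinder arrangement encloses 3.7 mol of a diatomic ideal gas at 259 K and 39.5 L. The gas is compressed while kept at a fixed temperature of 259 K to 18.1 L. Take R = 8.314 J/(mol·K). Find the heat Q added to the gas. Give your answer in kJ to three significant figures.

Isothermal ⇒ ΔU = 0, so Q = W = nRT ln(V₂/V₁).
Q = (3.7)(8.314)(259) ln(18.1/39.5) = 7967 × -0.7804 = -6218 J.

Q ≈ -6.22 kJ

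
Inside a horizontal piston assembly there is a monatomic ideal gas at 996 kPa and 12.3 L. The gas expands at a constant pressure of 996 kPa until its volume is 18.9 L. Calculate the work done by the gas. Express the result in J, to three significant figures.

W ≈ 6570 J

Isobaric: W = P ΔV.
W = (996 kPa)(18.9 − 12.3 L) = (996)(6.6) = 6574 J.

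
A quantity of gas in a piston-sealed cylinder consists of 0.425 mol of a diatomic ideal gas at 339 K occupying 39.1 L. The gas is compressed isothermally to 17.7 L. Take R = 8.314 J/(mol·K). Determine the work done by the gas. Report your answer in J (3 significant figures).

Isothermal: W = nRT ln(V₂/V₁).
W = (0.425)(8.314)(339) × ln(17.7/39.1)
  = 1198 × -0.7926
W_by_gas = -949.4 J.

W ≈ -949 J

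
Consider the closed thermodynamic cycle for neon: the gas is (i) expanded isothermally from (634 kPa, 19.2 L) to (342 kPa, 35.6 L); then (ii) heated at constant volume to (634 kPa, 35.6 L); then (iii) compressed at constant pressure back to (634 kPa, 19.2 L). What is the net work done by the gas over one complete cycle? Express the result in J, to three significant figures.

W_net ≈ -2880 J

Leg (i): W = PᵢVᵢ ln(V_f/Vᵢ) = (12173) ln(35.6/19.2) = 7516 J.
Leg (ii): W = 0.
Leg (iii): W = PΔV = (634)(19.2 − 35.6) = -10398 J.
W_net = 7516 − 10398 = -2882 J.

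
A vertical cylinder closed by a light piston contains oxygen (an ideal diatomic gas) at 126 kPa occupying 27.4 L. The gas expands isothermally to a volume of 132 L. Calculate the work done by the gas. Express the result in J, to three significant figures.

W ≈ 5430 J

Isothermal: W = nRT ln(V₂/V₁) = P₁V₁ ln(V₂/V₁).
P₁V₁ = (126 kPa)(27.4 L) = 3452 J.
W = 3452 × ln(132/27.4) = 3452 × 1.572
W_by_gas = 5428 J.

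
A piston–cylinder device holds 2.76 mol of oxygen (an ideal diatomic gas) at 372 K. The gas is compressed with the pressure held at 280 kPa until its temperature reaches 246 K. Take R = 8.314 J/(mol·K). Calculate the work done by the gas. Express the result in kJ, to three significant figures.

Isobaric: W = P ΔV = nR ΔT.
W = (2.76)(8.314)(246 − 372) = -2891 J.

W ≈ -2.89 kJ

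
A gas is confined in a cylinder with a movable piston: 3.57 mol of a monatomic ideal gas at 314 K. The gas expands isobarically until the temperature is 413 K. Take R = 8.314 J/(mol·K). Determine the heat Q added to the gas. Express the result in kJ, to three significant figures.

Q ≈ 7.35 kJ

Isobaric: W = nRΔT = (3.57)(8.314)(99) = 2938 J.
ΔU = nCᵥΔT with Cᵥ = 3R/2: ΔU = (3.57)(12.47)(99) = 4408 J.
Q = ΔU + W = 4408 + 2938 = 7346 J.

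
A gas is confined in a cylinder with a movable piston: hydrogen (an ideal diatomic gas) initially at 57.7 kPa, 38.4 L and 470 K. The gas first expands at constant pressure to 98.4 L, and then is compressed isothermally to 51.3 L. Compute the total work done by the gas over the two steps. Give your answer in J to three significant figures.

W_total ≈ -236 J

Step 1 (isobaric): W = PΔV = (57.7 kPa)(98.4 − 38.4 L) = 3462 J.
After step 1: P = 57.7 kPa, V = 98.4 L, T = 1204 K.
Step 2 (isothermal): W = P₁V₁ ln(V₂/V₁) = (5678) ln(51.3/98.4) = -3698 J.
W_total = 3462 − 3698 = -236.2 J.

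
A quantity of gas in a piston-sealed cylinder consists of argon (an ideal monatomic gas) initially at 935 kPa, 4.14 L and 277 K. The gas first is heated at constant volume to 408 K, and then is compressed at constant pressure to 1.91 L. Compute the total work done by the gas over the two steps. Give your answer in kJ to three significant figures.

Step 1 (isochoric): W = 0 (constant volume).
After step 1: P = 1377 kPa (V unchanged).
Step 2 (isobaric): W = PΔV = (1377 kPa)(1.91 − 4.14 L) = -3071 J.
W_total = 0 − 3071 = -3071 J.

W_total ≈ -3.07 kJ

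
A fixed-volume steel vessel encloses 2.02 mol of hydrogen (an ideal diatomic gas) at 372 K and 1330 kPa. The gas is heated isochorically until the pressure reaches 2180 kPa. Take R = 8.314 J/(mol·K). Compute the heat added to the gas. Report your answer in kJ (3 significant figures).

Q ≈ 9.98 kJ

Constant volume ⇒ W = 0, so Q = ΔU = nCᵥΔT with Cᵥ = 5R/2 = 20.79 J/(mol·K).
At constant V, T₂/T₁ = P₂/P₁ ⇒ ΔT = T₁(P₂/P₁ − 1) = 372·(2180/1330 − 1) = 237.7 K.
ΔU = (2.02)(20.79)(237.7) = 9982 J.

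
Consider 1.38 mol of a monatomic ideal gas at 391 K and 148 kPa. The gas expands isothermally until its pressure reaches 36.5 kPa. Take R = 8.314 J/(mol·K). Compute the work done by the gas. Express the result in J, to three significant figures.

Isothermal process: W = nRT ln(V₂/V₁) = nRT ln(P₁/P₂).
W = (1.38)(8.314)(391) × ln(148/36.5)
  = 4486 × ln(4.055) = 4486 × 1.4
W_by_gas = 6280 J.

W ≈ 6280 J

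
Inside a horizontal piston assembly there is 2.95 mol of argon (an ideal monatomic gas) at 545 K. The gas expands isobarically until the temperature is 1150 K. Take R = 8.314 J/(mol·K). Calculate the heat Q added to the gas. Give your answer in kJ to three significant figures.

Isobaric: W = nRΔT = (2.95)(8.314)(605) = 14838 J.
ΔU = nCᵥΔT with Cᵥ = 3R/2: ΔU = (2.95)(12.47)(605) = 22258 J.
Q = ΔU + W = 22258 + 14838 = 37096 J.

Q ≈ 37.1 kJ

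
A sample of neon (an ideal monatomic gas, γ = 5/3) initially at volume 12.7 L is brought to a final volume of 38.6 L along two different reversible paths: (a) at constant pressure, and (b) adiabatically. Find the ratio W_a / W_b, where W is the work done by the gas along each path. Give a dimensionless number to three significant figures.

W_a / W_b ≈ 2.60

Path (a) isobaric: W = P₁(V₂ − V₁) → W_a/(P₁V₁) = 2.039.
Path (b) adiabatic: W = P₁V₁(1 − (V₁/V₂)^(γ−1))/(γ−1) → W_b/(P₁V₁) = 0.7851.
W_a / W_b = 2.039 / 0.7851 = 2.598.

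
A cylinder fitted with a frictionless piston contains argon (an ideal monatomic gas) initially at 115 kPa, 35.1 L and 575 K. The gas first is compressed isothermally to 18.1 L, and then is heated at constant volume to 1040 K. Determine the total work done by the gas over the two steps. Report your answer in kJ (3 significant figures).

W_total ≈ -2.67 kJ

Step 1 (isothermal): W = P₁V₁ ln(V₂/V₁) = (4036) ln(18.1/35.1) = -2673 J.
Step 2 (isochoric): W = 0 (constant volume).
W_total = -2673 + 0 = -2673 J.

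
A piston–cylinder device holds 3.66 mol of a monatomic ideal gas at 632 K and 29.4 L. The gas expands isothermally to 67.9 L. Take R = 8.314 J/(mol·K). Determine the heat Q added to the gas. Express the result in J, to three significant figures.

Q ≈ 16100 J

Isothermal ⇒ ΔU = 0, so Q = W = nRT ln(V₂/V₁).
Q = (3.66)(8.314)(632) ln(67.9/29.4) = 19231 × 0.837 = 16097 J.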